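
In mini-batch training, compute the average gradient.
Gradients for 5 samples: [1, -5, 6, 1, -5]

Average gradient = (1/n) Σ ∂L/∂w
Average gradient = -0.4

Average = (1/5)(1 + -5 + 6 + 1 + -5) = -2/5 = -0.4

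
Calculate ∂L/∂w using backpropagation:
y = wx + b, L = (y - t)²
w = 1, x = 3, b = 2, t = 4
∂L/∂w = 6

y = wx + b = (1)(3) + 2 = 5
∂L/∂y = 2(y - t) = 2(5 - 4) = 2
∂y/∂w = x = 3
∂L/∂w = ∂L/∂y · ∂y/∂w = 2 × 3 = 6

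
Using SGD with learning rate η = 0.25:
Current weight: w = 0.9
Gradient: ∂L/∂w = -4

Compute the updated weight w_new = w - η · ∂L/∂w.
w_new = 1.9

w_new = w - η·∂L/∂w = 0.9 - 0.25×(-4) = 0.9 - (-1) = 1.9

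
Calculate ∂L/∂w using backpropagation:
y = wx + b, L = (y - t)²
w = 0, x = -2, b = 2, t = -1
∂L/∂w = -12

y = wx + b = (0)(-2) + 2 = 2
∂L/∂y = 2(y - t) = 2(2 - -1) = 6
∂y/∂w = x = -2
∂L/∂w = ∂L/∂y · ∂y/∂w = 6 × -2 = -12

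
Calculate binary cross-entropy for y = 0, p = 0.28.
L = 0.3285

L = -0·log(0.28) - 1·log(0.72) = -log(0.72) = 0.3285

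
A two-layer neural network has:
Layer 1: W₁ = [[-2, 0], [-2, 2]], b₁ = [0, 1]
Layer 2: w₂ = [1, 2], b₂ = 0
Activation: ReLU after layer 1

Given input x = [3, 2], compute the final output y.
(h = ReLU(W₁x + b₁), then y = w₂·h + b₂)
y = 0

Layer 1 pre-activation: z₁ = [-6, -1]
After ReLU: h = [0, 0]
Layer 2 output: y = 1×0 + 2×0 + 0 = 0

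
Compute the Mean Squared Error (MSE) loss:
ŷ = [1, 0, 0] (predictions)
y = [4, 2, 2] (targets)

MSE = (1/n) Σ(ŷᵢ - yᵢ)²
MSE = 5.667

MSE = (1/3)((1-4)² + (0-2)² + (0-2)²) = (1/3)(9 + 4 + 4) = 5.667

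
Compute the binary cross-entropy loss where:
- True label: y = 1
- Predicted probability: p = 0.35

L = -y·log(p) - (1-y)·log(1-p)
L = 1.05

L = -1·log(0.35) - 0·log(0.65) = -log(0.35) = 1.05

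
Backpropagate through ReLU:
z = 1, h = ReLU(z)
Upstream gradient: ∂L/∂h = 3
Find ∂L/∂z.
∂L/∂z = 3

h = ReLU(1) = 1
Since z > 0: ∂h/∂z = 1
∂L/∂z = ∂L/∂h · ∂h/∂z = 3 × 1 = 3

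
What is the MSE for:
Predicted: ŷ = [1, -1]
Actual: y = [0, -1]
MSE = 0.5

MSE = (1/2)((1-0)² + (-1--1)²) = (1/2)(1 + 0) = 0.5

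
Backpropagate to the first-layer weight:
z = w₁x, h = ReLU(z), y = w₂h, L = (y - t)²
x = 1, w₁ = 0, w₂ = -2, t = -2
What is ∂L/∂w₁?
∂L/∂w₁ = 0

Forward pass:
z = w₁x = 0×1 = 0
h = ReLU(0) = 0
y = w₂h = -2×0 = 0

Backward pass:
∂L/∂y = 2(y - t) = 2(0 - -2) = 4
∂y/∂h = w₂ = -2
∂h/∂z = 0 (ReLU derivative)
∂z/∂w₁ = x = 1

∂L/∂w₁ = 4 × -2 × 0 × 1 = 0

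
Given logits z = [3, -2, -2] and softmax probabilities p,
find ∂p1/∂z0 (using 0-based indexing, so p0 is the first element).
∂p1/∂z0 = -0.00656

p = softmax(z) = [0.9867, 0.006648, 0.006648]
p1 = 0.006648, p0 = 0.9867

∂p1/∂z0 = -p1 × p0 = -0.006648 × 0.9867 = -0.00656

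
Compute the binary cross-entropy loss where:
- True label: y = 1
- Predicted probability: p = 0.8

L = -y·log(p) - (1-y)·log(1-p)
L = 0.2231

L = -1·log(0.8) - 0·log(0.2) = -log(0.8) = 0.2231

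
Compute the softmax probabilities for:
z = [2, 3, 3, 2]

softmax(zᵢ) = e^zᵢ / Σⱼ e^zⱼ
p = [0.1345, 0.3655, 0.3655, 0.1345]

exp(z) = [7.389, 20.09, 20.09, 7.389]
Sum = 54.95
p = [0.1345, 0.3655, 0.3655, 0.1345]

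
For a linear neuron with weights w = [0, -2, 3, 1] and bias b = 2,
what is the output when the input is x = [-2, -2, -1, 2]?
y = 5

y = (0)(-2) + (-2)(-2) + (3)(-1) + (1)(2) + 2 = 5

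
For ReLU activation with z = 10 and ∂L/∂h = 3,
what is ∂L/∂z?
∂L/∂z = 3

h = ReLU(10) = 10
Since z > 0: ∂h/∂z = 1
∂L/∂z = ∂L/∂h · ∂h/∂z = 3 × 1 = 3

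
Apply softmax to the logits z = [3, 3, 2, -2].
p = [0.4211, 0.4211, 0.1549, 0.0028]

exp(z) = [20.09, 20.09, 7.389, 0.1353]
Sum = 47.7
p = [0.4211, 0.4211, 0.1549, 0.0028]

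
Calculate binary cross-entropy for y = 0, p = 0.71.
L = 1.238

L = -0·log(0.71) - 1·log(0.29) = -log(0.29) = 1.238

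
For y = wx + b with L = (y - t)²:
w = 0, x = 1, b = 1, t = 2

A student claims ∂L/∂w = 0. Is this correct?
Incorrect

y = (0)(1) + 1 = 1
∂L/∂y = 2(y - t) = 2(1 - 2) = -2
∂y/∂w = x = 1
∂L/∂w = -2 × 1 = -2

Claimed value: 0
Incorrect: The correct gradient is -2.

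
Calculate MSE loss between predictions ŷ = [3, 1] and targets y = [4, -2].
MSE = 5

MSE = (1/2)((3-4)² + (1--2)²) = (1/2)(1 + 9) = 5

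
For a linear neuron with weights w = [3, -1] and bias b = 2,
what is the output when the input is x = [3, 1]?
y = 10

y = (3)(3) + (-1)(1) + 2 = 10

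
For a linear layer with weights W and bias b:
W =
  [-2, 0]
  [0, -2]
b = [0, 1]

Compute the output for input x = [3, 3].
y = [-6, -5]

Wx = [-2×3 + 0×3, 0×3 + -2×3]
   = [-6, -6]
y = Wx + b = [-6 + 0, -6 + 1] = [-6, -5]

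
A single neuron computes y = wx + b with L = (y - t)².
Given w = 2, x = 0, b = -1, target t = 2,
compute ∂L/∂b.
∂L/∂b = -6

y = wx + b = (2)(0) + -1 = -1
∂L/∂y = 2(y - t) = 2(-1 - 2) = -6
∂y/∂b = 1
∂L/∂b = ∂L/∂y · ∂y/∂b = -6 × 1 = -6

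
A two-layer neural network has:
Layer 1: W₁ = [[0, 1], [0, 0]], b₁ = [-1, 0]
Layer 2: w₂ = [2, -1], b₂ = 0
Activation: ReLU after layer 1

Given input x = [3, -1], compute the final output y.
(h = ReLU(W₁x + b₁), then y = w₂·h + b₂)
y = 0

Layer 1 pre-activation: z₁ = [-2, 0]
After ReLU: h = [0, 0]
Layer 2 output: y = 2×0 + -1×0 + 0 = 0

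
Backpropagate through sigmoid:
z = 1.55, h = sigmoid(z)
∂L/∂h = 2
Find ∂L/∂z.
∂L/∂z = 0.2889

σ(1.55) = 0.8249
σ'(1.55) = σ(1.55)(1 - σ(1.55)) = 0.8249 × 0.1751 = 0.1444
∂L/∂z = ∂L/∂h · σ'(z) = 2 × 0.1444 = 0.2889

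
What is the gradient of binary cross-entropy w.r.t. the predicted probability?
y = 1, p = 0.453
∂L/∂p = -2.208

∂L/∂p = -y/p + (1-y)/(1-p) = -1/0.453 + 0 = -2.208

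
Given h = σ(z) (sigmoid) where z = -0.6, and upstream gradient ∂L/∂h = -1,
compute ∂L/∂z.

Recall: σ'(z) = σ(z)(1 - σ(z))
∂L/∂z = -0.2288

σ(-0.6) = 0.3543
σ'(-0.6) = σ(-0.6)(1 - σ(-0.6)) = 0.3543 × 0.6457 = 0.2288
∂L/∂z = ∂L/∂h · σ'(z) = -1 × 0.2288 = -0.2288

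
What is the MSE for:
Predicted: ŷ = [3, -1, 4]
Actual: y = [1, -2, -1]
MSE = 10

MSE = (1/3)((3-1)² + (-1--2)² + (4--1)²) = (1/3)(4 + 1 + 25) = 10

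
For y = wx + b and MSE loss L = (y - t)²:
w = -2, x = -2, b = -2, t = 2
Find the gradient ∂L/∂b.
∂L/∂b = 0

y = wx + b = (-2)(-2) + -2 = 2
∂L/∂y = 2(y - t) = 2(2 - 2) = 0
∂y/∂b = 1
∂L/∂b = ∂L/∂y · ∂y/∂b = 0 × 1 = 0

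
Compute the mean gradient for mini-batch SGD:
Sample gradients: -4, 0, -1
Average gradient = -1.667

Average = (1/3)(-4 + 0 + -1) = -5/3 = -1.667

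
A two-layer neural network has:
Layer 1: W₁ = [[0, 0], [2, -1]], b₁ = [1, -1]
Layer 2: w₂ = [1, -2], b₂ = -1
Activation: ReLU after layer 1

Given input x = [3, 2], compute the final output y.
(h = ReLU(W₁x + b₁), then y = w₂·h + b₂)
y = -6

Layer 1 pre-activation: z₁ = [1, 3]
After ReLU: h = [1, 3]
Layer 2 output: y = 1×1 + -2×3 + -1 = -6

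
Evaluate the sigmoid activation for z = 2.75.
0.9399

sigmoid(2.75) = 1/(1 + e^(-2.75)) = 1/(1 + 0.06393) = 0.9399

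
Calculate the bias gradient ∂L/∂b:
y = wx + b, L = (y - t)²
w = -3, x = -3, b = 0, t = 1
∂L/∂b = 16

y = wx + b = (-3)(-3) + 0 = 9
∂L/∂y = 2(y - t) = 2(9 - 1) = 16
∂y/∂b = 1
∂L/∂b = ∂L/∂y · ∂y/∂b = 16 × 1 = 16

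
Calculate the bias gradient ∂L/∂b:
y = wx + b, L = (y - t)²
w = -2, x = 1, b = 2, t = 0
∂L/∂b = 0

y = wx + b = (-2)(1) + 2 = 0
∂L/∂y = 2(y - t) = 2(0 - 0) = 0
∂y/∂b = 1
∂L/∂b = ∂L/∂y · ∂y/∂b = 0 × 1 = 0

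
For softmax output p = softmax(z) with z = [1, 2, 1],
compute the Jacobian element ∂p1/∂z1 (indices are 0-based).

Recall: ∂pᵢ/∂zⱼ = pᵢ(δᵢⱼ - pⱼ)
∂p1/∂z1 = 0.2442

p = softmax(z) = [0.2119, 0.5761, 0.2119]
p1 = 0.5761

∂p1/∂z1 = p1(1 - p1) = 0.5761 × (1 - 0.5761) = 0.2442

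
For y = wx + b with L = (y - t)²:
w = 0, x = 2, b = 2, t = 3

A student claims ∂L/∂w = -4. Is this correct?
Correct

y = (0)(2) + 2 = 2
∂L/∂y = 2(y - t) = 2(2 - 3) = -2
∂y/∂w = x = 2
∂L/∂w = -2 × 2 = -4

Claimed value: -4
Correct: The correct gradient is -4.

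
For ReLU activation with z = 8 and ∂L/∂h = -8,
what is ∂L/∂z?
∂L/∂z = -8

h = ReLU(8) = 8
Since z > 0: ∂h/∂z = 1
∂L/∂z = ∂L/∂h · ∂h/∂z = -8 × 1 = -8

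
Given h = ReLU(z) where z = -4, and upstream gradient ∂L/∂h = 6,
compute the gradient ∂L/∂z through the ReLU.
∂L/∂z = 0

h = ReLU(-4) = 0
Since z < 0: ∂h/∂z = 0
∂L/∂z = ∂L/∂h · ∂h/∂z = 6 × 0 = 0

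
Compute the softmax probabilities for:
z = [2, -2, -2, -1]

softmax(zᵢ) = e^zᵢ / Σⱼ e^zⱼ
p = [0.9205, 0.0169, 0.0169, 0.0458]

exp(z) = [7.389, 0.1353, 0.1353, 0.3679]
Sum = 8.028
p = [0.9205, 0.0169, 0.0169, 0.0458]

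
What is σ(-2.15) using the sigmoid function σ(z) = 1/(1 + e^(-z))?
0.1043

sigmoid(-2.15) = 1/(1 + e^(2.15)) = 1/(1 + 8.585) = 0.1043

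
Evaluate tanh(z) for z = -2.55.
-0.9879

tanh(-2.55) = (e^(-2.55) - e^(2.55))/(e^(-2.55) + e^(2.55)) = -0.9879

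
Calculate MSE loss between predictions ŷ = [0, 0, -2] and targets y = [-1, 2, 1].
MSE = 4.667

MSE = (1/3)((0--1)² + (0-2)² + (-2-1)²) = (1/3)(1 + 4 + 9) = 4.667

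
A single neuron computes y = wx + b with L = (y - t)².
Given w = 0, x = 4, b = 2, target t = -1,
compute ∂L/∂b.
∂L/∂b = 6

y = wx + b = (0)(4) + 2 = 2
∂L/∂y = 2(y - t) = 2(2 - -1) = 6
∂y/∂b = 1
∂L/∂b = ∂L/∂y · ∂y/∂b = 6 × 1 = 6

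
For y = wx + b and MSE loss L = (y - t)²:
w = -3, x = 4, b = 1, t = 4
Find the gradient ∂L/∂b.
∂L/∂b = -30

y = wx + b = (-3)(4) + 1 = -11
∂L/∂y = 2(y - t) = 2(-11 - 4) = -30
∂y/∂b = 1
∂L/∂b = ∂L/∂y · ∂y/∂b = -30 × 1 = -30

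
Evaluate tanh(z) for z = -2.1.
-0.9705

tanh(-2.1) = (e^(-2.1) - e^(2.1))/(e^(-2.1) + e^(2.1)) = -0.9705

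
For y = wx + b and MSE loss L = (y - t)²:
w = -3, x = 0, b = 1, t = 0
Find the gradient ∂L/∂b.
∂L/∂b = 2

y = wx + b = (-3)(0) + 1 = 1
∂L/∂y = 2(y - t) = 2(1 - 0) = 2
∂y/∂b = 1
∂L/∂b = ∂L/∂y · ∂y/∂b = 2 × 1 = 2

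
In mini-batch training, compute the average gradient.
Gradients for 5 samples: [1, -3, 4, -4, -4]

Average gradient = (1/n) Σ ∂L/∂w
Average gradient = -1.2

Average = (1/5)(1 + -3 + 4 + -4 + -4) = -6/5 = -1.2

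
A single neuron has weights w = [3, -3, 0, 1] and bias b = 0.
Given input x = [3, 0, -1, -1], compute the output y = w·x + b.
y = 8

y = (3)(3) + (-3)(0) + (0)(-1) + (1)(-1) + 0 = 8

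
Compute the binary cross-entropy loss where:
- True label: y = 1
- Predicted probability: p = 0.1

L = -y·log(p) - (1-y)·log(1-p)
L = 2.303

L = -1·log(0.1) - 0·log(0.9) = -log(0.1) = 2.303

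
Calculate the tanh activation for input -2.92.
-0.9942

tanh(-2.92) = (e^(-2.92) - e^(2.92))/(e^(-2.92) + e^(2.92)) = -0.9942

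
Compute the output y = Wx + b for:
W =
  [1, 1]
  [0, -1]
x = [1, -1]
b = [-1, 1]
y = [-1, 2]

Wx = [1×1 + 1×-1, 0×1 + -1×-1]
   = [0, 1]
y = Wx + b = [0 + -1, 1 + 1] = [-1, 2]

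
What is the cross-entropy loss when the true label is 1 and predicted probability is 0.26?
L = 1.347

L = -1·log(0.26) - 0·log(0.74) = -log(0.26) = 1.347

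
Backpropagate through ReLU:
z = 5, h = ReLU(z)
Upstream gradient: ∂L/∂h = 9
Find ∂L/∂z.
∂L/∂z = 9

h = ReLU(5) = 5
Since z > 0: ∂h/∂z = 1
∂L/∂z = ∂L/∂h · ∂h/∂z = 9 × 1 = 9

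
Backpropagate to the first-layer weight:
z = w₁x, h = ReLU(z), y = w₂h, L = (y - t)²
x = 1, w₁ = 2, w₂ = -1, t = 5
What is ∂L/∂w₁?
∂L/∂w₁ = 14

Forward pass:
z = w₁x = 2×1 = 2
h = ReLU(2) = 2
y = w₂h = -1×2 = -2

Backward pass:
∂L/∂y = 2(y - t) = 2(-2 - 5) = -14
∂y/∂h = w₂ = -1
∂h/∂z = 1 (ReLU derivative)
∂z/∂w₁ = x = 1

∂L/∂w₁ = -14 × -1 × 1 × 1 = 14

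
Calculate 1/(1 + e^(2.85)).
0.05468

sigmoid(-2.85) = 1/(1 + e^(2.85)) = 1/(1 + 17.29) = 0.05468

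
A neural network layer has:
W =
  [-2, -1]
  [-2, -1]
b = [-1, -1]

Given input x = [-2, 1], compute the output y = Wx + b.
y = [2, 2]

Wx = [-2×-2 + -1×1, -2×-2 + -1×1]
   = [3, 3]
y = Wx + b = [3 + -1, 3 + -1] = [2, 2]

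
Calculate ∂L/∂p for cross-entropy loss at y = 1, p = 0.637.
∂L/∂p = -1.57

∂L/∂p = -y/p + (1-y)/(1-p) = -1/0.637 + 0 = -1.57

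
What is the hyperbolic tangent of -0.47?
-0.4382

tanh(-0.47) = (e^(-0.47) - e^(0.47))/(e^(-0.47) + e^(0.47)) = -0.4382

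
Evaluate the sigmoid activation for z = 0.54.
0.6318

sigmoid(0.54) = 1/(1 + e^(-0.54)) = 1/(1 + 0.5827) = 0.6318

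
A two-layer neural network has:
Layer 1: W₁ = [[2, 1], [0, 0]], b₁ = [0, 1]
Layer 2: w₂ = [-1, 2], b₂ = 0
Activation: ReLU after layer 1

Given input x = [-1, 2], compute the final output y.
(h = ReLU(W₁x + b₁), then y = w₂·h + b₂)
y = 2

Layer 1 pre-activation: z₁ = [0, 1]
After ReLU: h = [0, 1]
Layer 2 output: y = -1×0 + 2×1 + 0 = 2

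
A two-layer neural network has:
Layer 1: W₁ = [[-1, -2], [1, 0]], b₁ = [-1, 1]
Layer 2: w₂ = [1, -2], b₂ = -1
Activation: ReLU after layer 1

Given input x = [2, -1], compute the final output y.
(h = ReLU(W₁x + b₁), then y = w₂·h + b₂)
y = -7

Layer 1 pre-activation: z₁ = [-1, 3]
After ReLU: h = [0, 3]
Layer 2 output: y = 1×0 + -2×3 + -1 = -7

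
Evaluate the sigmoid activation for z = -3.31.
0.03523

sigmoid(-3.31) = 1/(1 + e^(3.31)) = 1/(1 + 27.39) = 0.03523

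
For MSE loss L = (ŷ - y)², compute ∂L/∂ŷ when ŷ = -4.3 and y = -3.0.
∂L/∂ŷ = -2.6

∂L/∂ŷ = 2(ŷ - y) = 2(-4.3 - -3.0) = 2(-1.3) = -2.6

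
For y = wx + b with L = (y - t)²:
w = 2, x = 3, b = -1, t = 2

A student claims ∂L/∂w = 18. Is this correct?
Correct

y = (2)(3) + -1 = 5
∂L/∂y = 2(y - t) = 2(5 - 2) = 6
∂y/∂w = x = 3
∂L/∂w = 6 × 3 = 18

Claimed value: 18
Correct: The correct gradient is 18.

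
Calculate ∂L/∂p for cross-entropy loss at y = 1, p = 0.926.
∂L/∂p = -1.08

∂L/∂p = -y/p + (1-y)/(1-p) = -1/0.926 + 0 = -1.08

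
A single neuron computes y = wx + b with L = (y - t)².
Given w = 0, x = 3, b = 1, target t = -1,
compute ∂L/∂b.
∂L/∂b = 4

y = wx + b = (0)(3) + 1 = 1
∂L/∂y = 2(y - t) = 2(1 - -1) = 4
∂y/∂b = 1
∂L/∂b = ∂L/∂y · ∂y/∂b = 4 × 1 = 4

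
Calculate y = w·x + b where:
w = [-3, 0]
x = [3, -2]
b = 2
y = -7

y = (-3)(3) + (0)(-2) + 2 = -7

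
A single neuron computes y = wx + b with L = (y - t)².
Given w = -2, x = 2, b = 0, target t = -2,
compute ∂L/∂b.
∂L/∂b = -4

y = wx + b = (-2)(2) + 0 = -4
∂L/∂y = 2(y - t) = 2(-4 - -2) = -4
∂y/∂b = 1
∂L/∂b = ∂L/∂y · ∂y/∂b = -4 × 1 = -4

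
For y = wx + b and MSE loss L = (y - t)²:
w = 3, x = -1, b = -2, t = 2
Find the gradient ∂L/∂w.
∂L/∂w = 14

y = wx + b = (3)(-1) + -2 = -5
∂L/∂y = 2(y - t) = 2(-5 - 2) = -14
∂y/∂w = x = -1
∂L/∂w = ∂L/∂y · ∂y/∂w = -14 × -1 = 14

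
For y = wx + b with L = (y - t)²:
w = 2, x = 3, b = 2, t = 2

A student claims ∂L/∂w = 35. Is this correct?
Incorrect

y = (2)(3) + 2 = 8
∂L/∂y = 2(y - t) = 2(8 - 2) = 12
∂y/∂w = x = 3
∂L/∂w = 12 × 3 = 36

Claimed value: 35
Incorrect: The correct gradient is 36.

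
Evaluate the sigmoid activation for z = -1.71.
0.1532

sigmoid(-1.71) = 1/(1 + e^(1.71)) = 1/(1 + 5.529) = 0.1532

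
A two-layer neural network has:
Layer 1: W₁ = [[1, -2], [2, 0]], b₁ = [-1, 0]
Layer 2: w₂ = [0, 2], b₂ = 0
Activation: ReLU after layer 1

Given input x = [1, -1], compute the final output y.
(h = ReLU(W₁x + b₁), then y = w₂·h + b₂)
y = 4

Layer 1 pre-activation: z₁ = [2, 2]
After ReLU: h = [2, 2]
Layer 2 output: y = 0×2 + 2×2 + 0 = 4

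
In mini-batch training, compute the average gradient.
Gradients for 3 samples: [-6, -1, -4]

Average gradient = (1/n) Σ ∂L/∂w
Average gradient = -3.667

Average = (1/3)(-6 + -1 + -4) = -11/3 = -3.667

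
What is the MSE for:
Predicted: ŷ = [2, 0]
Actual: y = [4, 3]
MSE = 6.5

MSE = (1/2)((2-4)² + (0-3)²) = (1/2)(4 + 9) = 6.5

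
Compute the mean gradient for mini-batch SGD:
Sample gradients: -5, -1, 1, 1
Average gradient = -1

Average = (1/4)(-5 + -1 + 1 + 1) = -4/4 = -1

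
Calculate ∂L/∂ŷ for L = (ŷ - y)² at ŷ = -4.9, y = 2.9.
∂L/∂ŷ = -15.6

∂L/∂ŷ = 2(ŷ - y) = 2(-4.9 - 2.9) = 2(-7.8) = -15.6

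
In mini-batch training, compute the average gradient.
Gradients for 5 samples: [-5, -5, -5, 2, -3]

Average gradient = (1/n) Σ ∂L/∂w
Average gradient = -3.2

Average = (1/5)(-5 + -5 + -5 + 2 + -3) = -16/5 = -3.2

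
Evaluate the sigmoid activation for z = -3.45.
0.03077

sigmoid(-3.45) = 1/(1 + e^(3.45)) = 1/(1 + 31.5) = 0.03077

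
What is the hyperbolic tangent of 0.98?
0.7531

tanh(0.98) = (e^(0.98) - e^(-0.98))/(e^(0.98) + e^(-0.98)) = 0.7531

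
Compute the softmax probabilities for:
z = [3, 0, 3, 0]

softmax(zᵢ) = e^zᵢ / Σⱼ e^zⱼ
p = [0.4763, 0.0237, 0.4763, 0.0237]

exp(z) = [20.09, 1, 20.09, 1]
Sum = 42.17
p = [0.4763, 0.0237, 0.4763, 0.0237]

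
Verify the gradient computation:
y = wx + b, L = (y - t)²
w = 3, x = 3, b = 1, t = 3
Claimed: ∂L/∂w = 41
Incorrect

y = (3)(3) + 1 = 10
∂L/∂y = 2(y - t) = 2(10 - 3) = 14
∂y/∂w = x = 3
∂L/∂w = 14 × 3 = 42

Claimed value: 41
Incorrect: The correct gradient is 42.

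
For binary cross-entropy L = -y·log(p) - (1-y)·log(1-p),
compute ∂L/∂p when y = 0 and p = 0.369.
∂L/∂p = 1.585

∂L/∂p = -y/p + (1-y)/(1-p) = 0 + 1/0.631 = 1.585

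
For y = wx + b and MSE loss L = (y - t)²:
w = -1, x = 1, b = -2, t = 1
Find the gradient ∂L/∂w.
∂L/∂w = -8

y = wx + b = (-1)(1) + -2 = -3
∂L/∂y = 2(y - t) = 2(-3 - 1) = -8
∂y/∂w = x = 1
∂L/∂w = ∂L/∂y · ∂y/∂w = -8 × 1 = -8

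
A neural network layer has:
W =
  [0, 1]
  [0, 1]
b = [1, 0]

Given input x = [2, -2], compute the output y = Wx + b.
y = [-1, -2]

Wx = [0×2 + 1×-2, 0×2 + 1×-2]
   = [-2, -2]
y = Wx + b = [-2 + 1, -2 + 0] = [-1, -2]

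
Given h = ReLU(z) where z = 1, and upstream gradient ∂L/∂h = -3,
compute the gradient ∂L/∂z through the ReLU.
∂L/∂z = -3

h = ReLU(1) = 1
Since z > 0: ∂h/∂z = 1
∂L/∂z = ∂L/∂h · ∂h/∂z = -3 × 1 = -3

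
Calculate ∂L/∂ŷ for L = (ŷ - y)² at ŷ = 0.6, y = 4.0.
∂L/∂ŷ = -6.8

∂L/∂ŷ = 2(ŷ - y) = 2(0.6 - 4.0) = 2(-3.4) = -6.8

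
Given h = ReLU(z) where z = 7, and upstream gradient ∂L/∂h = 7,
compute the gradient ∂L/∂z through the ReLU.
∂L/∂z = 7

h = ReLU(7) = 7
Since z > 0: ∂h/∂z = 1
∂L/∂z = ∂L/∂h · ∂h/∂z = 7 × 1 = 7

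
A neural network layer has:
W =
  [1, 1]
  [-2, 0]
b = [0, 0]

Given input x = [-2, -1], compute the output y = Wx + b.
y = [-3, 4]

Wx = [1×-2 + 1×-1, -2×-2 + 0×-1]
   = [-3, 4]
y = Wx + b = [-3 + 0, 4 + 0] = [-3, 4]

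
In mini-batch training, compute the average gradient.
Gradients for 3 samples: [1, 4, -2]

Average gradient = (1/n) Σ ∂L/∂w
Average gradient = 1

Average = (1/3)(1 + 4 + -2) = 3/3 = 1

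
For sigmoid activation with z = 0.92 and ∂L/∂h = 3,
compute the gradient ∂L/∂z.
∂L/∂z = 0.6113

σ(0.92) = 0.715
σ'(0.92) = σ(0.92)(1 - σ(0.92)) = 0.715 × 0.285 = 0.2038
∂L/∂z = ∂L/∂h · σ'(z) = 3 × 0.2038 = 0.6113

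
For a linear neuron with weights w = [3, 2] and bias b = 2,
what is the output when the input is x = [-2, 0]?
y = -4

y = (3)(-2) + (2)(0) + 2 = -4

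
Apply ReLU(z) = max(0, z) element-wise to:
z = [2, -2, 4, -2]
h = [2, 0, 4, 0]

ReLU applied element-wise: max(0,2)=2, max(0,-2)=0, max(0,4)=4, max(0,-2)=0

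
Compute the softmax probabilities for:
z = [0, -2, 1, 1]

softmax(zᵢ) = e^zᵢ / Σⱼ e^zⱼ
p = [0.1522, 0.0206, 0.4136, 0.4136]

exp(z) = [1, 0.1353, 2.718, 2.718]
Sum = 6.572
p = [0.1522, 0.0206, 0.4136, 0.4136]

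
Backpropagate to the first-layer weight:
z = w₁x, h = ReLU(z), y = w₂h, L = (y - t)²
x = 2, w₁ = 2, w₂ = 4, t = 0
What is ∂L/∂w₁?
∂L/∂w₁ = 256

Forward pass:
z = w₁x = 2×2 = 4
h = ReLU(4) = 4
y = w₂h = 4×4 = 16

Backward pass:
∂L/∂y = 2(y - t) = 2(16 - 0) = 32
∂y/∂h = w₂ = 4
∂h/∂z = 1 (ReLU derivative)
∂z/∂w₁ = x = 2

∂L/∂w₁ = 32 × 4 × 1 × 2 = 256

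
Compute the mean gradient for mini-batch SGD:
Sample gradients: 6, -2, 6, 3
Average gradient = 3.25

Average = (1/4)(6 + -2 + 6 + 3) = 13/4 = 3.25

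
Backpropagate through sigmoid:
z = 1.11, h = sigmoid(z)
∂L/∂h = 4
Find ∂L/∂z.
∂L/∂z = 0.7457

σ(1.11) = 0.7521
σ'(1.11) = σ(1.11)(1 - σ(1.11)) = 0.7521 × 0.2479 = 0.1864
∂L/∂z = ∂L/∂h · σ'(z) = 4 × 0.1864 = 0.7457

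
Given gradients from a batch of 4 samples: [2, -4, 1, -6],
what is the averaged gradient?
Average gradient = -1.75

Average = (1/4)(2 + -4 + 1 + -6) = -7/4 = -1.75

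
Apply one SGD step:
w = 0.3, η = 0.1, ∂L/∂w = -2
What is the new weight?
w_new = 0.5

w_new = w - η·∂L/∂w = 0.3 - 0.1×(-2) = 0.3 - (-0.2) = 0.5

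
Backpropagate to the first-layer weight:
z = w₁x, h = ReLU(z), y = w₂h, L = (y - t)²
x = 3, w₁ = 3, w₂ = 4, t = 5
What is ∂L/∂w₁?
∂L/∂w₁ = 744

Forward pass:
z = w₁x = 3×3 = 9
h = ReLU(9) = 9
y = w₂h = 4×9 = 36

Backward pass:
∂L/∂y = 2(y - t) = 2(36 - 5) = 62
∂y/∂h = w₂ = 4
∂h/∂z = 1 (ReLU derivative)
∂z/∂w₁ = x = 3

∂L/∂w₁ = 62 × 4 × 1 × 3 = 744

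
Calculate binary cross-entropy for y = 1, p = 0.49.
L = 0.7133

L = -1·log(0.49) - 0·log(0.51) = -log(0.49) = 0.7133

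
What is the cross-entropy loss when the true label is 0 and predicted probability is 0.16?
L = 0.1744

L = -0·log(0.16) - 1·log(0.84) = -log(0.84) = 0.1744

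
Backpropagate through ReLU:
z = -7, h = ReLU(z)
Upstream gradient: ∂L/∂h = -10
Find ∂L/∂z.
∂L/∂z = 0

h = ReLU(-7) = 0
Since z < 0: ∂h/∂z = 0
∂L/∂z = ∂L/∂h · ∂h/∂z = -10 × 0 = 0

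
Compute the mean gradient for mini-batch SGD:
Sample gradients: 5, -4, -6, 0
Average gradient = -1.25

Average = (1/4)(5 + -4 + -6 + 0) = -5/4 = -1.25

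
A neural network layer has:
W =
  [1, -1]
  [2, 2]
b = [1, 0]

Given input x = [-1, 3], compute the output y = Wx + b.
y = [-3, 4]

Wx = [1×-1 + -1×3, 2×-1 + 2×3]
   = [-4, 4]
y = Wx + b = [-4 + 1, 4 + 0] = [-3, 4]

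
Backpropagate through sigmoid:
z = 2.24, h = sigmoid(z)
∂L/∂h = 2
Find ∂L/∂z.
∂L/∂z = 0.1739

σ(2.24) = 0.9038
σ'(2.24) = σ(2.24)(1 - σ(2.24)) = 0.9038 × 0.09622 = 0.08696
∂L/∂z = ∂L/∂h · σ'(z) = 2 × 0.08696 = 0.1739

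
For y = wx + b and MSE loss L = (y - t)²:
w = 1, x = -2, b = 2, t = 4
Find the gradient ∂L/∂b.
∂L/∂b = -8

y = wx + b = (1)(-2) + 2 = 0
∂L/∂y = 2(y - t) = 2(0 - 4) = -8
∂y/∂b = 1
∂L/∂b = ∂L/∂y · ∂y/∂b = -8 × 1 = -8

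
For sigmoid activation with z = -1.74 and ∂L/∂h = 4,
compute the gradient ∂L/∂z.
∂L/∂z = 0.5081

σ(-1.74) = 0.1493
σ'(-1.74) = σ(-1.74)(1 - σ(-1.74)) = 0.1493 × 0.8507 = 0.127
∂L/∂z = ∂L/∂h · σ'(z) = 4 × 0.127 = 0.5081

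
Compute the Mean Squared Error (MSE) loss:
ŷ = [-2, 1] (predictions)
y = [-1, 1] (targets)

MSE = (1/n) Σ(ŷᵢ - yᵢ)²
MSE = 0.5

MSE = (1/2)((-2--1)² + (1-1)²) = (1/2)(1 + 0) = 0.5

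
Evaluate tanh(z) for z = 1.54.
0.9121

tanh(1.54) = (e^(1.54) - e^(-1.54))/(e^(1.54) + e^(-1.54)) = 0.9121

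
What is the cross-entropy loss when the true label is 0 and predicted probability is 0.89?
L = 2.207

L = -0·log(0.89) - 1·log(0.11) = -log(0.11) = 2.207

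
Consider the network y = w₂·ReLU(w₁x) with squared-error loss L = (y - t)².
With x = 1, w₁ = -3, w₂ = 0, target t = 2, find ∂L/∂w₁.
∂L/∂w₁ = 0

Forward pass:
z = w₁x = -3×1 = -3
h = ReLU(-3) = 0
y = w₂h = 0×0 = 0

Backward pass:
∂L/∂y = 2(y - t) = 2(0 - 2) = -4
∂y/∂h = w₂ = 0
∂h/∂z = 0 (ReLU derivative)
∂z/∂w₁ = x = 1

∂L/∂w₁ = -4 × 0 × 0 × 1 = 0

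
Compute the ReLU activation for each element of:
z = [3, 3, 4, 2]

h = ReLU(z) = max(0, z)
h = [3, 3, 4, 2]

ReLU applied element-wise: max(0,3)=3, max(0,3)=3, max(0,4)=4, max(0,2)=2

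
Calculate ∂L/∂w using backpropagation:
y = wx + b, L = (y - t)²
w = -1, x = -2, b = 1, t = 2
∂L/∂w = -4

y = wx + b = (-1)(-2) + 1 = 3
∂L/∂y = 2(y - t) = 2(3 - 2) = 2
∂y/∂w = x = -2
∂L/∂w = ∂L/∂y · ∂y/∂w = 2 × -2 = -4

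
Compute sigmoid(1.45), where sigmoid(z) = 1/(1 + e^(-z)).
0.81

sigmoid(1.45) = 1/(1 + e^(-1.45)) = 1/(1 + 0.2346) = 0.81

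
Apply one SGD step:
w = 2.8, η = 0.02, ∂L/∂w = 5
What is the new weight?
w_new = 2.7

w_new = w - η·∂L/∂w = 2.8 - 0.02×(5) = 2.8 - (0.1) = 2.7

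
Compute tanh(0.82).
0.6751

tanh(0.82) = (e^(0.82) - e^(-0.82))/(e^(0.82) + e^(-0.82)) = 0.6751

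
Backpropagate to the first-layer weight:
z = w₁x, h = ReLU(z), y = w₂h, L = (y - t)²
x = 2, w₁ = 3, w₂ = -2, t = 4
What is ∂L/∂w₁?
∂L/∂w₁ = 128

Forward pass:
z = w₁x = 3×2 = 6
h = ReLU(6) = 6
y = w₂h = -2×6 = -12

Backward pass:
∂L/∂y = 2(y - t) = 2(-12 - 4) = -32
∂y/∂h = w₂ = -2
∂h/∂z = 1 (ReLU derivative)
∂z/∂w₁ = x = 2

∂L/∂w₁ = -32 × -2 × 1 × 2 = 128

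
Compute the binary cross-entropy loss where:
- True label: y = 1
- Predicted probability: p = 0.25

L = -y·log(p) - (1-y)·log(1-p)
L = 1.386

L = -1·log(0.25) - 0·log(0.75) = -log(0.25) = 1.386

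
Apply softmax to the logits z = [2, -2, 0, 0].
p = [0.7758, 0.0142, 0.105, 0.105]

exp(z) = [7.389, 0.1353, 1, 1]
Sum = 9.524
p = [0.7758, 0.0142, 0.105, 0.105]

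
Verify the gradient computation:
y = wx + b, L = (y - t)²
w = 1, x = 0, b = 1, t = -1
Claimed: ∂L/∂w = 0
Correct

y = (1)(0) + 1 = 1
∂L/∂y = 2(y - t) = 2(1 - -1) = 4
∂y/∂w = x = 0
∂L/∂w = 4 × 0 = 0

Claimed value: 0
Correct: The correct gradient is 0.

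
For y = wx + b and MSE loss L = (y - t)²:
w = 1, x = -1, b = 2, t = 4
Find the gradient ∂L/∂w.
∂L/∂w = 6

y = wx + b = (1)(-1) + 2 = 1
∂L/∂y = 2(y - t) = 2(1 - 4) = -6
∂y/∂w = x = -1
∂L/∂w = ∂L/∂y · ∂y/∂w = -6 × -1 = 6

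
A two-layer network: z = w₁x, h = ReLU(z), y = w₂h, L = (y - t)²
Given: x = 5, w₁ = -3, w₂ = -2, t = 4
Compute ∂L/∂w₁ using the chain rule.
∂L/∂w₁ = 0

Forward pass:
z = w₁x = -3×5 = -15
h = ReLU(-15) = 0
y = w₂h = -2×0 = 0

Backward pass:
∂L/∂y = 2(y - t) = 2(0 - 4) = -8
∂y/∂h = w₂ = -2
∂h/∂z = 0 (ReLU derivative)
∂z/∂w₁ = x = 5

∂L/∂w₁ = -8 × -2 × 0 × 5 = 0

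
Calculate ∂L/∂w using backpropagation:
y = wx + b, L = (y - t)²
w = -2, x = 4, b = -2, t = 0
∂L/∂w = -80

y = wx + b = (-2)(4) + -2 = -10
∂L/∂y = 2(y - t) = 2(-10 - 0) = -20
∂y/∂w = x = 4
∂L/∂w = ∂L/∂y · ∂y/∂w = -20 × 4 = -80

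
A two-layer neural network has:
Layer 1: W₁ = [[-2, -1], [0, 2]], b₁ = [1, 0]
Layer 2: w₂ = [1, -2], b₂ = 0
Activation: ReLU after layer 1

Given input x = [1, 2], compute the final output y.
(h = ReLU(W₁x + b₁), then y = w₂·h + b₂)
y = -8

Layer 1 pre-activation: z₁ = [-3, 4]
After ReLU: h = [0, 4]
Layer 2 output: y = 1×0 + -2×4 + 0 = -8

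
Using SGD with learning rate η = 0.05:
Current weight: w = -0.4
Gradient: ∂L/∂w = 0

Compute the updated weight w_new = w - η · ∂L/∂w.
w_new = -0.4

w_new = w - η·∂L/∂w = -0.4 - 0.05×(0) = -0.4 - (0) = -0.4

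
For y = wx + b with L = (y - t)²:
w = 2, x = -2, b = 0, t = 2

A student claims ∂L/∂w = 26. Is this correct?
Incorrect

y = (2)(-2) + 0 = -4
∂L/∂y = 2(y - t) = 2(-4 - 2) = -12
∂y/∂w = x = -2
∂L/∂w = -12 × -2 = 24

Claimed value: 26
Incorrect: The correct gradient is 24.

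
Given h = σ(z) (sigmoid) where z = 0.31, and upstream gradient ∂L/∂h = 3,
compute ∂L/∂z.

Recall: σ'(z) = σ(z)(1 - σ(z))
∂L/∂z = 0.7323

σ(0.31) = 0.5769
σ'(0.31) = σ(0.31)(1 - σ(0.31)) = 0.5769 × 0.4231 = 0.2441
∂L/∂z = ∂L/∂h · σ'(z) = 3 × 0.2441 = 0.7323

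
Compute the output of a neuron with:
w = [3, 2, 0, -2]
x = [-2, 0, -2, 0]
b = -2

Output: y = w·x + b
y = -8

y = (3)(-2) + (2)(0) + (0)(-2) + (-2)(0) + -2 = -8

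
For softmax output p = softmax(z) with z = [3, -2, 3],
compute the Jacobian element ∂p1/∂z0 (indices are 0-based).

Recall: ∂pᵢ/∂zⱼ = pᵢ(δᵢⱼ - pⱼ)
∂p1/∂z0 = -0.001673

p = softmax(z) = [0.4983, 0.003358, 0.4983]
p1 = 0.003358, p0 = 0.4983

∂p1/∂z0 = -p1 × p0 = -0.003358 × 0.4983 = -0.001673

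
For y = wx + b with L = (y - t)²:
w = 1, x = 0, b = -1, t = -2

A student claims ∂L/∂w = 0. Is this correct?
Correct

y = (1)(0) + -1 = -1
∂L/∂y = 2(y - t) = 2(-1 - -2) = 2
∂y/∂w = x = 0
∂L/∂w = 2 × 0 = 0

Claimed value: 0
Correct: The correct gradient is 0.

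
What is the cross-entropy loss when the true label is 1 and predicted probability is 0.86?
L = 0.1508

L = -1·log(0.86) - 0·log(0.14) = -log(0.86) = 0.1508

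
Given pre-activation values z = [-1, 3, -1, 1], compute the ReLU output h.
h = [0, 3, 0, 1]

ReLU applied element-wise: max(0,-1)=0, max(0,3)=3, max(0,-1)=0, max(0,1)=1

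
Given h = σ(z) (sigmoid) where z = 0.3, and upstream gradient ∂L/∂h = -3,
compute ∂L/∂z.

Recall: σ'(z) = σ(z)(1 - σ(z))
∂L/∂z = -0.7334

σ(0.3) = 0.5744
σ'(0.3) = σ(0.3)(1 - σ(0.3)) = 0.5744 × 0.4256 = 0.2445
∂L/∂z = ∂L/∂h · σ'(z) = -3 × 0.2445 = -0.7334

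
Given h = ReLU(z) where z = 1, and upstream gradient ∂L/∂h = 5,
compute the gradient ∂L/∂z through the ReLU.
∂L/∂z = 5

h = ReLU(1) = 1
Since z > 0: ∂h/∂z = 1
∂L/∂z = ∂L/∂h · ∂h/∂z = 5 × 1 = 5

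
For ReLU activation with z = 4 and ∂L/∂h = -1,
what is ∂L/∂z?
∂L/∂z = -1

h = ReLU(4) = 4
Since z > 0: ∂h/∂z = 1
∂L/∂z = ∂L/∂h · ∂h/∂z = -1 × 1 = -1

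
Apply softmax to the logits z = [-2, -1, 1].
p = [0.042, 0.1142, 0.8438]

exp(z) = [0.1353, 0.3679, 2.718]
Sum = 3.221
p = [0.042, 0.1142, 0.8438]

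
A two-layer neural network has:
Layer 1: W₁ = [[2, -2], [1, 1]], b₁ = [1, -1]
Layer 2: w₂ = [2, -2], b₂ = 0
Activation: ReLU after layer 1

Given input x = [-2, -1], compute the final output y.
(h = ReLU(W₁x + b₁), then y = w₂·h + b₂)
y = 0

Layer 1 pre-activation: z₁ = [-1, -4]
After ReLU: h = [0, 0]
Layer 2 output: y = 2×0 + -2×0 + 0 = 0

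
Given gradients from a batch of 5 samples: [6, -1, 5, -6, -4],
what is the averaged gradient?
Average gradient = 0

Average = (1/5)(6 + -1 + 5 + -6 + -4) = 0/5 = 0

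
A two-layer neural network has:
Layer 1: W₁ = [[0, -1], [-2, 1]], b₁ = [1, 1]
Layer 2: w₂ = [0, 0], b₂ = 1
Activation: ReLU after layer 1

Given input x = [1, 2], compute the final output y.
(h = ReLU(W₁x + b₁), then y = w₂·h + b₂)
y = 1

Layer 1 pre-activation: z₁ = [-1, 1]
After ReLU: h = [0, 1]
Layer 2 output: y = 0×0 + 0×1 + 1 = 1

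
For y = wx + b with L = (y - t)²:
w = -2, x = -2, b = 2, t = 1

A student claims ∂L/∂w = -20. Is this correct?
Correct

y = (-2)(-2) + 2 = 6
∂L/∂y = 2(y - t) = 2(6 - 1) = 10
∂y/∂w = x = -2
∂L/∂w = 10 × -2 = -20

Claimed value: -20
Correct: The correct gradient is -20.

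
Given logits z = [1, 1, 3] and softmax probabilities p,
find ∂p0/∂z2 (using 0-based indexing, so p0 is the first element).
∂p0/∂z2 = -0.08382

p = softmax(z) = [0.1065, 0.1065, 0.787]
p0 = 0.1065, p2 = 0.787

∂p0/∂z2 = -p0 × p2 = -0.1065 × 0.787 = -0.08382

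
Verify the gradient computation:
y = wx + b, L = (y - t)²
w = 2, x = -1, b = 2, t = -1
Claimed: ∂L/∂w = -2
Correct

y = (2)(-1) + 2 = 0
∂L/∂y = 2(y - t) = 2(0 - -1) = 2
∂y/∂w = x = -1
∂L/∂w = 2 × -1 = -2

Claimed value: -2
Correct: The correct gradient is -2.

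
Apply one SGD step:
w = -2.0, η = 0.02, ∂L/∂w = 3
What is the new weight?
w_new = -2.06

w_new = w - η·∂L/∂w = -2.0 - 0.02×(3) = -2.0 - (0.06) = -2.06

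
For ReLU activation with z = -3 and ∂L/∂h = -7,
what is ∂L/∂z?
∂L/∂z = 0

h = ReLU(-3) = 0
Since z < 0: ∂h/∂z = 0
∂L/∂z = ∂L/∂h · ∂h/∂z = -7 × 0 = 0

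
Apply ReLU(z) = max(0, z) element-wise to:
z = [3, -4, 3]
h = [3, 0, 3]

ReLU applied element-wise: max(0,3)=3, max(0,-4)=0, max(0,3)=3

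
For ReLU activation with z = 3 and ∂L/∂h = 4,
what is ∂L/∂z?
∂L/∂z = 4

h = ReLU(3) = 3
Since z > 0: ∂h/∂z = 1
∂L/∂z = ∂L/∂h · ∂h/∂z = 4 × 1 = 4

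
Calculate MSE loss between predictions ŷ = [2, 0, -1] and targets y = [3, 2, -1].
MSE = 1.667

MSE = (1/3)((2-3)² + (0-2)² + (-1--1)²) = (1/3)(1 + 4 + 0) = 1.667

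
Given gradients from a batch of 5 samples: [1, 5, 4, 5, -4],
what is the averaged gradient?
Average gradient = 2.2

Average = (1/5)(1 + 5 + 4 + 5 + -4) = 11/5 = 2.2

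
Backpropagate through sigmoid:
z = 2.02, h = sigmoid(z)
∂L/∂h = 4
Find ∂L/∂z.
∂L/∂z = 0.4136

σ(2.02) = 0.8829
σ'(2.02) = σ(2.02)(1 - σ(2.02)) = 0.8829 × 0.1171 = 0.1034
∂L/∂z = ∂L/∂h · σ'(z) = 4 × 0.1034 = 0.4136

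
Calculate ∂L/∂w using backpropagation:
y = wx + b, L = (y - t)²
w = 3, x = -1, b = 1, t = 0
∂L/∂w = 4

y = wx + b = (3)(-1) + 1 = -2
∂L/∂y = 2(y - t) = 2(-2 - 0) = -4
∂y/∂w = x = -1
∂L/∂w = ∂L/∂y · ∂y/∂w = -4 × -1 = 4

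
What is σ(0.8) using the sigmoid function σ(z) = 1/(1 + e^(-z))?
0.69

sigmoid(0.8) = 1/(1 + e^(-0.8)) = 1/(1 + 0.4493) = 0.69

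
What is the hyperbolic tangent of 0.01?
0.01

tanh(0.01) = (e^(0.01) - e^(-0.01))/(e^(0.01) + e^(-0.01)) = 0.01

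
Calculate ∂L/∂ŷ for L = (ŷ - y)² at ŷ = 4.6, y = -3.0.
∂L/∂ŷ = 15.2

∂L/∂ŷ = 2(ŷ - y) = 2(4.6 - -3.0) = 2(7.6) = 15.2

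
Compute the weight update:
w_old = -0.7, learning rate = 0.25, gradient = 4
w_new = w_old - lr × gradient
w_new = -1.7

w_new = w - η·∂L/∂w = -0.7 - 0.25×(4) = -0.7 - (1) = -1.7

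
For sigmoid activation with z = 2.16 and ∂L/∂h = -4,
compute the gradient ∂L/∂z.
∂L/∂z = -0.3708

σ(2.16) = 0.8966
σ'(2.16) = σ(2.16)(1 - σ(2.16)) = 0.8966 × 0.1034 = 0.09271
∂L/∂z = ∂L/∂h · σ'(z) = -4 × 0.09271 = -0.3708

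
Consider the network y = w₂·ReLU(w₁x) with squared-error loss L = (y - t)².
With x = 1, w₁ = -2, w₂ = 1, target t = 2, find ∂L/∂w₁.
∂L/∂w₁ = 0

Forward pass:
z = w₁x = -2×1 = -2
h = ReLU(-2) = 0
y = w₂h = 1×0 = 0

Backward pass:
∂L/∂y = 2(y - t) = 2(0 - 2) = -4
∂y/∂h = w₂ = 1
∂h/∂z = 0 (ReLU derivative)
∂z/∂w₁ = x = 1

∂L/∂w₁ = -4 × 1 × 0 × 1 = 0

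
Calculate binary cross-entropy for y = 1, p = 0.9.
L = 0.1054

L = -1·log(0.9) - 0·log(0.1) = -log(0.9) = 0.1054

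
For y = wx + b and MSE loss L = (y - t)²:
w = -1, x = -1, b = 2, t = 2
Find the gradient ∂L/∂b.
∂L/∂b = 2

y = wx + b = (-1)(-1) + 2 = 3
∂L/∂y = 2(y - t) = 2(3 - 2) = 2
∂y/∂b = 1
∂L/∂b = ∂L/∂y · ∂y/∂b = 2 × 1 = 2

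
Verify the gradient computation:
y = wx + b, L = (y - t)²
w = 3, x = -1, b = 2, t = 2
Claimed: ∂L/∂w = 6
Correct

y = (3)(-1) + 2 = -1
∂L/∂y = 2(y - t) = 2(-1 - 2) = -6
∂y/∂w = x = -1
∂L/∂w = -6 × -1 = 6

Claimed value: 6
Correct: The correct gradient is 6.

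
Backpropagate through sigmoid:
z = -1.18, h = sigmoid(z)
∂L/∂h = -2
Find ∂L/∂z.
∂L/∂z = -0.3596

σ(-1.18) = 0.2351
σ'(-1.18) = σ(-1.18)(1 - σ(-1.18)) = 0.2351 × 0.7649 = 0.1798
∂L/∂z = ∂L/∂h · σ'(z) = -2 × 0.1798 = -0.3596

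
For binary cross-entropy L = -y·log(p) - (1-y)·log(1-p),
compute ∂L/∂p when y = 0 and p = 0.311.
∂L/∂p = 1.451

∂L/∂p = -y/p + (1-y)/(1-p) = 0 + 1/0.689 = 1.451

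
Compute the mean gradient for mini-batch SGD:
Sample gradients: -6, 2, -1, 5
Average gradient = 0

Average = (1/4)(-6 + 2 + -1 + 5) = 0/4 = 0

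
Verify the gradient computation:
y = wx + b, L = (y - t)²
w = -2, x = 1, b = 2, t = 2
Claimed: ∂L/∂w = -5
Incorrect

y = (-2)(1) + 2 = 0
∂L/∂y = 2(y - t) = 2(0 - 2) = -4
∂y/∂w = x = 1
∂L/∂w = -4 × 1 = -4

Claimed value: -5
Incorrect: The correct gradient is -4.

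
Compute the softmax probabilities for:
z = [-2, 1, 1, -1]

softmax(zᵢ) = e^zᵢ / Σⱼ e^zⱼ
p = [0.0228, 0.4576, 0.4576, 0.0619]

exp(z) = [0.1353, 2.718, 2.718, 0.3679]
Sum = 5.94
p = [0.0228, 0.4576, 0.4576, 0.0619]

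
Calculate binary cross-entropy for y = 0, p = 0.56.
L = 0.821

L = -0·log(0.56) - 1·log(0.44) = -log(0.44) = 0.821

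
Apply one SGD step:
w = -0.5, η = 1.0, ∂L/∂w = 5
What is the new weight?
w_new = -5.5

w_new = w - η·∂L/∂w = -0.5 - 1.0×(5) = -0.5 - (5) = -5.5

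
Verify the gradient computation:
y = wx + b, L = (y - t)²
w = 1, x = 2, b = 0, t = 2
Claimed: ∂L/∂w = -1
Incorrect

y = (1)(2) + 0 = 2
∂L/∂y = 2(y - t) = 2(2 - 2) = 0
∂y/∂w = x = 2
∂L/∂w = 0 × 2 = 0

Claimed value: -1
Incorrect: The correct gradient is 0.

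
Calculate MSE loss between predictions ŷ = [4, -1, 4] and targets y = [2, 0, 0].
MSE = 7

MSE = (1/3)((4-2)² + (-1-0)² + (4-0)²) = (1/3)(4 + 1 + 16) = 7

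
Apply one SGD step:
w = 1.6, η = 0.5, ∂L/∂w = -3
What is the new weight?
w_new = 3.1

w_new = w - η·∂L/∂w = 1.6 - 0.5×(-3) = 1.6 - (-1.5) = 3.1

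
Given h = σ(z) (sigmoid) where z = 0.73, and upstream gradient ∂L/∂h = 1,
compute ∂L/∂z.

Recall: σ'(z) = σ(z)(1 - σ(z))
∂L/∂z = 0.2194

σ(0.73) = 0.6748
σ'(0.73) = σ(0.73)(1 - σ(0.73)) = 0.6748 × 0.3252 = 0.2194
∂L/∂z = ∂L/∂h · σ'(z) = 1 × 0.2194 = 0.2194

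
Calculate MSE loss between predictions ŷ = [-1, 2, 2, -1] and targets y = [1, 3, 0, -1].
MSE = 2.25

MSE = (1/4)((-1-1)² + (2-3)² + (2-0)² + (-1--1)²) = (1/4)(4 + 1 + 4 + 0) = 2.25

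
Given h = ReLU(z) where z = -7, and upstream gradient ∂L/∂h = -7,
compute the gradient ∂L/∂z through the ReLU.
∂L/∂z = 0

h = ReLU(-7) = 0
Since z < 0: ∂h/∂z = 0
∂L/∂z = ∂L/∂h · ∂h/∂z = -7 × 0 = 0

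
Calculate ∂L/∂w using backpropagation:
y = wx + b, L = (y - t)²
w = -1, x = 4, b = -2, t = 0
∂L/∂w = -48

y = wx + b = (-1)(4) + -2 = -6
∂L/∂y = 2(y - t) = 2(-6 - 0) = -12
∂y/∂w = x = 4
∂L/∂w = ∂L/∂y · ∂y/∂w = -12 × 4 = -48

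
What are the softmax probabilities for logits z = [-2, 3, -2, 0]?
p = [0.0063, 0.9405, 0.0063, 0.0468]

exp(z) = [0.1353, 20.09, 0.1353, 1]
Sum = 21.36
p = [0.0063, 0.9405, 0.0063, 0.0468]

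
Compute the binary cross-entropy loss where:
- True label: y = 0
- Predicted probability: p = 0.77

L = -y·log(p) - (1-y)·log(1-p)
L = 1.47

L = -0·log(0.77) - 1·log(0.23) = -log(0.23) = 1.47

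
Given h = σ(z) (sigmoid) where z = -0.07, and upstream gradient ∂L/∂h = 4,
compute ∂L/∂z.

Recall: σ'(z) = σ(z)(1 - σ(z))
∂L/∂z = 0.9988

σ(-0.07) = 0.4825
σ'(-0.07) = σ(-0.07)(1 - σ(-0.07)) = 0.4825 × 0.5175 = 0.2497
∂L/∂z = ∂L/∂h · σ'(z) = 4 × 0.2497 = 0.9988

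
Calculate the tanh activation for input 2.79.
0.9925

tanh(2.79) = (e^(2.79) - e^(-2.79))/(e^(2.79) + e^(-2.79)) = 0.9925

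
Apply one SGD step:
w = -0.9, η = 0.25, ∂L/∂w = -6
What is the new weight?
w_new = 0.6

w_new = w - η·∂L/∂w = -0.9 - 0.25×(-6) = -0.9 - (-1.5) = 0.6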